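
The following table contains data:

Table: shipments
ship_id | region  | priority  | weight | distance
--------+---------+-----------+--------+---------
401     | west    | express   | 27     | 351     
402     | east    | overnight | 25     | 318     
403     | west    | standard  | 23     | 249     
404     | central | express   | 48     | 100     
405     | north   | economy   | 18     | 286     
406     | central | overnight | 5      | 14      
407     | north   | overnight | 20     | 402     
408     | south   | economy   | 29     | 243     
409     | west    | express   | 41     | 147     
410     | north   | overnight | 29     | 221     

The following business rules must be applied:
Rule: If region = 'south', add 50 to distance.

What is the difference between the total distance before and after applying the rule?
50

Step 1: Original sum of distance = 2331
Step 2: 1 records have region = 'south'
Step 3: Each affected record changes by 50
Step 4: Total change = 1 × 50 = 50
Step 5: New sum = 2331 + 50 = 2381
Step 6: Difference = |2381 - 2331| = 50
        (Sum increased by 50)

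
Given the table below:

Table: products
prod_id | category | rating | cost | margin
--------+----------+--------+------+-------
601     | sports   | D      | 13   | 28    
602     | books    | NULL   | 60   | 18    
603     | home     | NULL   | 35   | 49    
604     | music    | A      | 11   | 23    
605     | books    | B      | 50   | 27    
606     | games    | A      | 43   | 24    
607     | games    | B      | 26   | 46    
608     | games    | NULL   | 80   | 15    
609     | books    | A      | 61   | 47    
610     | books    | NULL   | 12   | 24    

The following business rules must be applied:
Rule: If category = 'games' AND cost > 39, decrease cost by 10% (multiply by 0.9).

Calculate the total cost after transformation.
378.7

Step 1: Find records where category = 'games' AND cost > 39
Step 2: 2 records match, summing to 123
Step 3: After multiplier: 123 × 0.9 = 110.7
Step 4: Unaffected records sum: 268
Step 5: Final sum = 110.7 + 268 = 378.7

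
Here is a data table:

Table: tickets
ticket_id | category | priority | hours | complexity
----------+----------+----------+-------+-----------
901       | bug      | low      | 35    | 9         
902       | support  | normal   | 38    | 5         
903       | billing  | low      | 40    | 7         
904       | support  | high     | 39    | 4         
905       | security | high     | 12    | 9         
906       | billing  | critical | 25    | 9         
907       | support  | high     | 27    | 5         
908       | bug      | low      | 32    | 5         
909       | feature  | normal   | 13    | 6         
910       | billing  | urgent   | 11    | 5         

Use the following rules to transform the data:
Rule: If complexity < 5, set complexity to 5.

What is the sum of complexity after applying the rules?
65

Step 1: 1 records have complexity < 5
Step 2: These records originally summed to 4
Step 3: After setting to minimum: 1 × 5 = 5
Step 4: Unaffected records sum: 60
Step 5: Final sum = 5 + 60 = 65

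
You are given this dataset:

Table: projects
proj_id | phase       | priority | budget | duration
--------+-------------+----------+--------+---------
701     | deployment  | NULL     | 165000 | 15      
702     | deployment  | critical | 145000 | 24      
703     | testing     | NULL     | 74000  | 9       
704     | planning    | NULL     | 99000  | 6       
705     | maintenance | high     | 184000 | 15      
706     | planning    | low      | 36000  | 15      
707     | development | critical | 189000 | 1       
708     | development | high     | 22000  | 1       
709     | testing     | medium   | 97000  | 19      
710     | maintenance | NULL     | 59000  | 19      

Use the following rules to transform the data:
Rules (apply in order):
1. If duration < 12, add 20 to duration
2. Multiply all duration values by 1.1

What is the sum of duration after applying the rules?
224.4

Step 1: Apply Rule 1 - Add 20 to records with duration < 12
  - 4 records affected: 17 + (4 × 20) = 97
  - Unaffected records: 107
  - Sum after Rule 1: 204
Step 2: Apply Rule 2 - Multiply all by 1.1
  - 204 × 1.1 = 224.4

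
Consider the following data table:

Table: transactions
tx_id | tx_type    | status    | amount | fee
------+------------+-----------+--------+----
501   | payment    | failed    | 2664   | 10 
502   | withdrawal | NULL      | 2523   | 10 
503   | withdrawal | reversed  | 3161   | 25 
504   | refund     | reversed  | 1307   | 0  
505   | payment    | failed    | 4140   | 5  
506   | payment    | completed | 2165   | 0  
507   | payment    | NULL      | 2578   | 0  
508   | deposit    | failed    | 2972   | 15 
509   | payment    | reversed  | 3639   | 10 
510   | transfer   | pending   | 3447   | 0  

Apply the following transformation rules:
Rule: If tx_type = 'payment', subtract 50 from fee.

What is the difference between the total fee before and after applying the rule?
250

Step 1: Original sum of fee = 75
Step 2: 5 records have tx_type = 'payment'
Step 3: Each affected record changes by -50
Step 4: Total change = 5 × -50 = -250
Step 5: New sum = 75 + -250 = -175
Step 6: Difference = |-175 - 75| = 250
        (Sum decreased by 250)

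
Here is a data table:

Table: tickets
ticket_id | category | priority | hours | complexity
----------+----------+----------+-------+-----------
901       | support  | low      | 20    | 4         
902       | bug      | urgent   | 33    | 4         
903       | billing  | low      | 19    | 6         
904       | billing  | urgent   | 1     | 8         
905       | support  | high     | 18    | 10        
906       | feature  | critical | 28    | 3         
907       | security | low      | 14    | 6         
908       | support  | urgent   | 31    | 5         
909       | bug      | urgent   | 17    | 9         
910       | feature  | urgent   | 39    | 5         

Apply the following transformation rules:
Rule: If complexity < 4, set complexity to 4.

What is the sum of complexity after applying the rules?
61

Step 1: 1 records have complexity < 4
Step 2: These records originally summed to 3
Step 3: After setting to minimum: 1 × 4 = 4
Step 4: Unaffected records sum: 57
Step 5: Final sum = 4 + 57 = 61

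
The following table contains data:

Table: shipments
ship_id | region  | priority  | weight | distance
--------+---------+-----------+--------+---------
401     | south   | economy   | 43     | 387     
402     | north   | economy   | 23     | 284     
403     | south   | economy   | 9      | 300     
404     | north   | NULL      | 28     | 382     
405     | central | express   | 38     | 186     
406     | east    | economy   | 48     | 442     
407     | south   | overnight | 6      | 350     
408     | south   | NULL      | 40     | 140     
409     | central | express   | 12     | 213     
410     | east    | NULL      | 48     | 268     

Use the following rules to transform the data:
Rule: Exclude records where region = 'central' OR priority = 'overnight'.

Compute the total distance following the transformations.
2203

Step 1: Find records where region = 'central' OR priority = 'overnight'
Step 2: 3 records match, summing to 749
Step 3: Original sum: 2952
Step 4: Remaining sum = 2952 - 749 = 2203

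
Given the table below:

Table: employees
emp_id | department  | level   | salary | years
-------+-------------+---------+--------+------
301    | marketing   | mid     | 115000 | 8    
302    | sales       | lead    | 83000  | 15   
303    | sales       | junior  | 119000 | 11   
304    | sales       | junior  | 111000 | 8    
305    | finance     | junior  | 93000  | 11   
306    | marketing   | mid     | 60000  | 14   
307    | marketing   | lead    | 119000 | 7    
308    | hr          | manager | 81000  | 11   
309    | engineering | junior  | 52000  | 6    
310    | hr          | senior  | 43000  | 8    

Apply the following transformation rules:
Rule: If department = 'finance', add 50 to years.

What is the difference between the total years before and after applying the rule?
50

Step 1: Original sum of years = 99
Step 2: 1 records have department = 'finance'
Step 3: Each affected record changes by 50
Step 4: Total change = 1 × 50 = 50
Step 5: New sum = 99 + 50 = 149
Step 6: Difference = |149 - 99| = 50
        (Sum increased by 50)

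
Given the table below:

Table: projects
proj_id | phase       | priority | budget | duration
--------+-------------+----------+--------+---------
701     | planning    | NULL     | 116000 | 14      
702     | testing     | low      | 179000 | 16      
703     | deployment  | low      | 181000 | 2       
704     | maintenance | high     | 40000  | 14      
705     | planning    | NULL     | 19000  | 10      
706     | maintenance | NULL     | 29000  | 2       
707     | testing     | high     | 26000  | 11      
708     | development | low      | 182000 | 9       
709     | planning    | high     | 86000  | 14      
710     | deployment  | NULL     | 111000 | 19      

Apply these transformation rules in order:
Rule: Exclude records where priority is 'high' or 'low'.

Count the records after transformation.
4

Step 1: Count records to exclude
  - 3 (high) + 3 (low) = 6 records
Step 2: Total records: 10
Step 3: Remaining = 10 - 6 = 4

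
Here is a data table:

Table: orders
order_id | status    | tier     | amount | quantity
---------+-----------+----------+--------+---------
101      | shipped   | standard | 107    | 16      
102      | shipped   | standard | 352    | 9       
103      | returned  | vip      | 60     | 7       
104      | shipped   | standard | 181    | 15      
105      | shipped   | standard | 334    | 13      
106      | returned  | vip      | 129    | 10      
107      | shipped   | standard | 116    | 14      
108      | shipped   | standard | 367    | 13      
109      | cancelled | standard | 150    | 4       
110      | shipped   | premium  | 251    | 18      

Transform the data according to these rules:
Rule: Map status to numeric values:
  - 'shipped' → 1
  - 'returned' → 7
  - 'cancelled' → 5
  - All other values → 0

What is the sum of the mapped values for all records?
26

Step 1: Apply mapping to each record
Step 2: Count by status:
  'shipped': 7 records × 1 = 7
  'returned': 2 records × 7 = 14
  'cancelled': 1 records × 5 = 5
Step 3: Sum all mapped values = 26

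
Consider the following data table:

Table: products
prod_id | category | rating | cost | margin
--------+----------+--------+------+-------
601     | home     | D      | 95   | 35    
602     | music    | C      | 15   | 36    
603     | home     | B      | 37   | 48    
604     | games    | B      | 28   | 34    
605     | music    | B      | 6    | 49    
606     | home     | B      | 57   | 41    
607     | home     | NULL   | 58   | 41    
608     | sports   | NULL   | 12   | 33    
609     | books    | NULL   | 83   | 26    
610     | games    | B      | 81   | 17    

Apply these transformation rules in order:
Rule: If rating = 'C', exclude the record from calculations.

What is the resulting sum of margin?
324

Step 1: Identify records where rating = 'C'
Step 2: The excluded records sum to 36
Step 3: Original total margin = 360
Step 4: Remaining total = 360 - 36 = 324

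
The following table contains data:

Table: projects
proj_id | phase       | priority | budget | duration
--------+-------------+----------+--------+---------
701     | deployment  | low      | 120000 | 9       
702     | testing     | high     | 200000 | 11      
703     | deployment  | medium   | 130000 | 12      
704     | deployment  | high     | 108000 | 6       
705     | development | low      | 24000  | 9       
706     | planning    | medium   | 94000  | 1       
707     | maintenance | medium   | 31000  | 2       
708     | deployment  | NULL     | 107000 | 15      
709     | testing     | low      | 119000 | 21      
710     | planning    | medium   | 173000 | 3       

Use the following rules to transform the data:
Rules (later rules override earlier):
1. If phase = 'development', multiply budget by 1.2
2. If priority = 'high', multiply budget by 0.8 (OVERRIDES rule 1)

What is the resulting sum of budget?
1049200.0

Step 1: Rule 2 takes priority for records with priority = 'high'
  - 2 records: 308000 × 0.8 = 246400.0
Step 2: Rule 1 applies to remaining records with phase = 'development'
  - 1 records: 24000 × 1.2 = 28800.0
Step 3: Other records unchanged: 774000
Step 4: Final sum = 246400.0 + 28800.0 + 774000 = 1049200.0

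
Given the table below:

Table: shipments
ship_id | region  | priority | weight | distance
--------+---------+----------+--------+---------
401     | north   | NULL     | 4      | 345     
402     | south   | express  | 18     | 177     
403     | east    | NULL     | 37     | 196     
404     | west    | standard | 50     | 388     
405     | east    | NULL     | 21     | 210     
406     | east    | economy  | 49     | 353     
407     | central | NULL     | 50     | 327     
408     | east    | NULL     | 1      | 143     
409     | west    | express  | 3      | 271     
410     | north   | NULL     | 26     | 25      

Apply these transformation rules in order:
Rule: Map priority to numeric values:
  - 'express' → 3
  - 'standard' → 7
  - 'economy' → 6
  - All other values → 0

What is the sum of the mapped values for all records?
19

Step 1: Apply mapping to each record
Step 2: Count by status:
  'express': 2 records × 3 = 6
  'standard': 1 records × 7 = 7
  'economy': 1 records × 6 = 6
Step 3: Sum all mapped values = 19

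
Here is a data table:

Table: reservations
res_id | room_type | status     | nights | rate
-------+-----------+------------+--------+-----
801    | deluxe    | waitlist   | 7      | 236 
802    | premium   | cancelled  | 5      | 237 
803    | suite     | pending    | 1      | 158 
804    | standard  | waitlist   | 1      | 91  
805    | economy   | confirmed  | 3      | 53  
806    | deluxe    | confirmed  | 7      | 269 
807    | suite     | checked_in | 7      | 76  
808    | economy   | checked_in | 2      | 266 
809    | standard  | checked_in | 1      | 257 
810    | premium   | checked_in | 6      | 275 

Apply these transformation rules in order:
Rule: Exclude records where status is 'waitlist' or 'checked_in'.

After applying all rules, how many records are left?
4

Step 1: Count records to exclude
  - 2 (waitlist) + 4 (checked_in) = 6 records
Step 2: Total records: 10
Step 3: Remaining = 10 - 6 = 4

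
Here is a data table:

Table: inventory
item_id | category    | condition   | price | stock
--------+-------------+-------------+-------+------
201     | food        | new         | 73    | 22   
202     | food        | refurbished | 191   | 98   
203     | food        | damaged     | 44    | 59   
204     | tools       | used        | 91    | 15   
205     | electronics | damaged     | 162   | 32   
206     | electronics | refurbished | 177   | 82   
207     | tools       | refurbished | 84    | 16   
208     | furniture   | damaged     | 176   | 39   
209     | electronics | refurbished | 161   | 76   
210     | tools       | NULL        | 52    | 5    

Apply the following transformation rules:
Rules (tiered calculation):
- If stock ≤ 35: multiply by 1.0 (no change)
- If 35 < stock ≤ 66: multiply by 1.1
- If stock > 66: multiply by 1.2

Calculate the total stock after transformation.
505.0

Step 1: Tier 1 (stock ≤ 35): 5 records, sum = 90 × 1.0 = 90.0
Step 2: Tier 2 (35 < stock ≤ 66): 2 records, sum = 98 × 1.1 = 107.8
Step 3: Tier 3 (stock > 66): 3 records, sum = 256 × 1.2 = 307.2
Step 4: Final sum = 90.0 + 107.8 + 307.2 = 505.0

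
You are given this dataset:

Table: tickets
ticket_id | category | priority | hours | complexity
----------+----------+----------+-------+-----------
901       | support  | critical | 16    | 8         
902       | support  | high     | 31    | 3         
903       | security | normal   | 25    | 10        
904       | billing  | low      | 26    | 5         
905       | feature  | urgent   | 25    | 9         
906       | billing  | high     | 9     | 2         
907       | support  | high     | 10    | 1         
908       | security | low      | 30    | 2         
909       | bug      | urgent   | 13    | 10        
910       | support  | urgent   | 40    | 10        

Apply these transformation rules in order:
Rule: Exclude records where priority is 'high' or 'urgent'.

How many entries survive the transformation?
4

Step 1: Count records to exclude
  - 3 (high) + 3 (urgent) = 6 records
Step 2: Total records: 10
Step 3: Remaining = 10 - 6 = 4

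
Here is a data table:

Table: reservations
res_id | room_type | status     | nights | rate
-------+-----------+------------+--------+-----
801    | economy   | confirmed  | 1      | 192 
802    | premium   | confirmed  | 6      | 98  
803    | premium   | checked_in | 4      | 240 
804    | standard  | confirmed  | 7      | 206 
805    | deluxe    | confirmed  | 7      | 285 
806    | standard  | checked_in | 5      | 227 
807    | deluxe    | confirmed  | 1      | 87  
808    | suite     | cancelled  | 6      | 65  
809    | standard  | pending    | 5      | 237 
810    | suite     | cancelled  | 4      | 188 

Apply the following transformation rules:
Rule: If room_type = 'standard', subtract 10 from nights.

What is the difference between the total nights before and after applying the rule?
30

Step 1: Original sum of nights = 46
Step 2: 3 records have room_type = 'standard'
Step 3: Each affected record changes by -10
Step 4: Total change = 3 × -10 = -30
Step 5: New sum = 46 + -30 = 16
Step 6: Difference = |16 - 46| = 30
        (Sum decreased by 30)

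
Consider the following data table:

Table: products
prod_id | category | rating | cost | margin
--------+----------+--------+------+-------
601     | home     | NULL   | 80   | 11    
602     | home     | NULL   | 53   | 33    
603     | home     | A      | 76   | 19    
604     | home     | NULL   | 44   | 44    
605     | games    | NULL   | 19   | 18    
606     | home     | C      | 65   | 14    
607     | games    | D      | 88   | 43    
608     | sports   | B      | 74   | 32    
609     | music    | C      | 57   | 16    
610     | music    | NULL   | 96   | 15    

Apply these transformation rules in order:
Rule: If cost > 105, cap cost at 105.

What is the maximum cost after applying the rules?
96

Step 1: Original maximum cost = 96
Step 2: Check cap of 105 against maximum
Step 3: No records exceed the cap (max 96 <= cap 105), so no capping applies
Step 4: Maximum after transformation = 96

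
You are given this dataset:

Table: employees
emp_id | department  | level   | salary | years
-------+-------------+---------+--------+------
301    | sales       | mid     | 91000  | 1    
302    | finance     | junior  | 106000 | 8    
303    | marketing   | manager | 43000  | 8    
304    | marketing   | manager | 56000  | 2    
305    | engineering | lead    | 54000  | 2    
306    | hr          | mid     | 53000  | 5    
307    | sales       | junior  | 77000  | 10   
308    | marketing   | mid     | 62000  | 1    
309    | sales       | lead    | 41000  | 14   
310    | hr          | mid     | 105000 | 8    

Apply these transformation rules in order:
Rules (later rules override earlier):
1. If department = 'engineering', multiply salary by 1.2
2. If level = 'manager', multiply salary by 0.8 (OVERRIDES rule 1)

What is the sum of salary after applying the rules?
679000.0

Step 1: Rule 2 takes priority for records with level = 'manager'
  - 2 records: 99000 × 0.8 = 79200.0
Step 2: Rule 1 applies to remaining records with department = 'engineering'
  - 1 records: 54000 × 1.2 = 64800.0
Step 3: Other records unchanged: 535000
Step 4: Final sum = 79200.0 + 64800.0 + 535000 = 679000.0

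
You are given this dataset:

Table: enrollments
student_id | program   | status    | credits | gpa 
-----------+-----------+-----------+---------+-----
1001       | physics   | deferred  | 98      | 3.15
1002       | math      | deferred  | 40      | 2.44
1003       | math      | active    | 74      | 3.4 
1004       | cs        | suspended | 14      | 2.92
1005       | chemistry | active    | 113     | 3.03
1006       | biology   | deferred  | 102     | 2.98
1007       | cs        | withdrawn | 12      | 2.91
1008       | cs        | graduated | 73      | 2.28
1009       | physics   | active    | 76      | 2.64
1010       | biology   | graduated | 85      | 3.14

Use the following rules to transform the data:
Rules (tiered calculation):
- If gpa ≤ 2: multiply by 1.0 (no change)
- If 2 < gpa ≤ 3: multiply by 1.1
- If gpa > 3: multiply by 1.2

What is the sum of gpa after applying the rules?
33.05

Step 1: Tier 1 (gpa ≤ 2): 0 records, sum = 0 × 1.0 = 0.0
Step 2: Tier 2 (2 < gpa ≤ 3): 6 records, sum = 16.17 × 1.1 = 17.79
Step 3: Tier 3 (gpa > 3): 4 records, sum = 12.72 × 1.2 = 15.26
Step 4: Final sum = 0.0 + 17.79 + 15.26 = 33.05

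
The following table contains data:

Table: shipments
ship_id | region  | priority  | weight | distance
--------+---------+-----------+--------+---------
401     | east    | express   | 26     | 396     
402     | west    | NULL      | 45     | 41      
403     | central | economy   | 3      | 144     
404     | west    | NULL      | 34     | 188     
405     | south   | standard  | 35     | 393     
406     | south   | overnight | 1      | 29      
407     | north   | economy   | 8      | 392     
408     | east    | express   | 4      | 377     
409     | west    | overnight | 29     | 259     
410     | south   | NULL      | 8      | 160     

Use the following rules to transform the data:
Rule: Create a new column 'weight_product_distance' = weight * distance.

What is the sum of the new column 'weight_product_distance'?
46184

Step 1: For each record, compute weight * distance
Example calculations:
  26 * 396 = 10296
  45 * 41 = 1845
  3 * 144 = 432
  ...
Step 2: Sum all derived values
Step 3: Total = 46184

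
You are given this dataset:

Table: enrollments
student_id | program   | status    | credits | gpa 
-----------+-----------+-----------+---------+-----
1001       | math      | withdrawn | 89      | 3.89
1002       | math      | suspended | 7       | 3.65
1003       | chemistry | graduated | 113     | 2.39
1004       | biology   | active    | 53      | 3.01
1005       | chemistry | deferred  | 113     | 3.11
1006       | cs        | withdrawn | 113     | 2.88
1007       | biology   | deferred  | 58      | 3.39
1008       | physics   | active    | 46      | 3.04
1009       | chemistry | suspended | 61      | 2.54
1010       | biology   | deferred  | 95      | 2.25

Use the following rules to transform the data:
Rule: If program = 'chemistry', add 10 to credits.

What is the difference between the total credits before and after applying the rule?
30

Step 1: Original sum of credits = 748
Step 2: 3 records have program = 'chemistry'
Step 3: Each affected record changes by 10
Step 4: Total change = 3 × 10 = 30
Step 5: New sum = 748 + 30 = 778
Step 6: Difference = |778 - 748| = 30
        (Sum increased by 30)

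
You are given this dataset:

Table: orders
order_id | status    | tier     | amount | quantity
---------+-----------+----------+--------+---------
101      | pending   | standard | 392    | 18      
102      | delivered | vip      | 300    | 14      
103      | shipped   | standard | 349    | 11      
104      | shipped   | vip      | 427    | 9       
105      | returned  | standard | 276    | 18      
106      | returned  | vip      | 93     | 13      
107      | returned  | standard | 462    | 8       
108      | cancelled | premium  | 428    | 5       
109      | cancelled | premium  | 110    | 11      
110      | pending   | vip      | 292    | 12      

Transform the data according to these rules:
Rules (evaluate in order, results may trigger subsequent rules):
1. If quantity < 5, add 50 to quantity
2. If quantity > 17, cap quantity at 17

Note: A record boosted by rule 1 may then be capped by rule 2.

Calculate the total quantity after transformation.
117

Step 1: Apply rule 1 to records with quantity < 5
  - 0 records get bonus of 50
  - Of these, 0 records then exceed 17 and get capped
Step 2: Apply rule 2 to records with quantity > 17
  - 2 records (original) are capped
Step 3: Calculate final sum = 117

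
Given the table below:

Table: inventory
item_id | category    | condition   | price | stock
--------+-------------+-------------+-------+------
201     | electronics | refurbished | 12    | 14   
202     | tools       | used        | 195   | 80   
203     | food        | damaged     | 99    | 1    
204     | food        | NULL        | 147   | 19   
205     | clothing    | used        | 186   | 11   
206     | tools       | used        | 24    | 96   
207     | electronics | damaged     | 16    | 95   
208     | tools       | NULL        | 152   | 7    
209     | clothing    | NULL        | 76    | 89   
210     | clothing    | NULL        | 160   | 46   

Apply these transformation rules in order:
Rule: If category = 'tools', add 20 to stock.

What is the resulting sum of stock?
518

Step 1: Count records where category = 'tools': 3
Step 2: Total bonus added: 3 × 20 = 60
Step 3: Original sum of stock: 458
Step 4: Final sum = 458 + 60 = 518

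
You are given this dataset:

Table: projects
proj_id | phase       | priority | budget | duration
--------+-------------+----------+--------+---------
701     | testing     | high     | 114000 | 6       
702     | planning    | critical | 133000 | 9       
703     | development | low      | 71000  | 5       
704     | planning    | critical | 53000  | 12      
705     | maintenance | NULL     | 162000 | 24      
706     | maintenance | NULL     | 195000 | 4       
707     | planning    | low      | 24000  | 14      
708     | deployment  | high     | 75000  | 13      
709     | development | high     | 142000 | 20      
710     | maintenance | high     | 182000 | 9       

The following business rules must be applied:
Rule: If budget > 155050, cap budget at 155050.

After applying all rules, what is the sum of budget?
1077150

Step 1: 3 records have budget > 155050
Step 2: These records originally summed to 539000
Step 3: After capping: 3 × 155050 = 465150
Step 4: Unaffected records sum: 612000
Step 5: Final sum = 465150 + 612000 = 1077150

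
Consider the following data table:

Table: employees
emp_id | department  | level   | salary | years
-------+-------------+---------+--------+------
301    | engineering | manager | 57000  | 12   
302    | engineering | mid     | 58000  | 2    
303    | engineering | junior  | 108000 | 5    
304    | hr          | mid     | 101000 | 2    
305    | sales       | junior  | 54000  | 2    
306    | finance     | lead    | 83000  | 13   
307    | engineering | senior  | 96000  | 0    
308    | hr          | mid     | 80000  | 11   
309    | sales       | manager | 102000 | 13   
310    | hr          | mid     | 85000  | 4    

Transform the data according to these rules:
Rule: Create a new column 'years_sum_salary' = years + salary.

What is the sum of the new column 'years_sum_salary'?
824064

Step 1: For each record, compute years + salary
Example calculations:
  12 + 57000 = 57012
  2 + 58000 = 58002
  5 + 108000 = 108005
  ...
Step 2: Sum all derived values
Step 3: Total = 824064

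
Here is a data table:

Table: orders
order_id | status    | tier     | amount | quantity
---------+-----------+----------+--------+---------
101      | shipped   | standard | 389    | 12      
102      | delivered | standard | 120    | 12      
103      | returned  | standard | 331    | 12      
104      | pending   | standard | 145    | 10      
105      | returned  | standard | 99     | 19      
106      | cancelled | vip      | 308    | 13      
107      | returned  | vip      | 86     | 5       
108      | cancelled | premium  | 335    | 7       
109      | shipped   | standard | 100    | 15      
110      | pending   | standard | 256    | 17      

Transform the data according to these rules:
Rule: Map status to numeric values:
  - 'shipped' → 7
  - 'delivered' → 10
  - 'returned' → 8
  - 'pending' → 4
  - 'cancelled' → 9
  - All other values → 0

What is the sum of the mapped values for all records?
74

Step 1: Apply mapping to each record
Step 2: Count by status:
  'shipped': 2 records × 7 = 14
  'delivered': 1 records × 10 = 10
  'returned': 3 records × 8 = 24
  'pending': 2 records × 4 = 8
  'cancelled': 2 records × 9 = 18
Step 3: Sum all mapped values = 74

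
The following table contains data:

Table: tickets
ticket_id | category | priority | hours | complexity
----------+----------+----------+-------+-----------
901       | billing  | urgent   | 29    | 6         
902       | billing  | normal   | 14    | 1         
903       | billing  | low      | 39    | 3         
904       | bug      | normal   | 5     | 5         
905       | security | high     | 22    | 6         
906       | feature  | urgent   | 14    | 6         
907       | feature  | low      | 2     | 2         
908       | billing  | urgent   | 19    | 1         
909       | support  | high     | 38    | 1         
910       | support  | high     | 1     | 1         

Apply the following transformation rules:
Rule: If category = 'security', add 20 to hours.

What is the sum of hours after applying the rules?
203

Step 1: Count records where category = 'security': 1
Step 2: Total bonus added: 1 × 20 = 20
Step 3: Original sum of hours: 183
Step 4: Final sum = 183 + 20 = 203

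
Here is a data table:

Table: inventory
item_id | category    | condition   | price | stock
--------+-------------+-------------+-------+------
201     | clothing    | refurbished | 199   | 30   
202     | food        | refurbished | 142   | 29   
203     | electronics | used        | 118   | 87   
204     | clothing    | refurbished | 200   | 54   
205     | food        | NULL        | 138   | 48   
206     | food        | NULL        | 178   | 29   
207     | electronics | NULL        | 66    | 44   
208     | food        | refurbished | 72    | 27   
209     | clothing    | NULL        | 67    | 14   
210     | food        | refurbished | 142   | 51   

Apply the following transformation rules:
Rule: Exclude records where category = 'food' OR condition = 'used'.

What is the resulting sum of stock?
142

Step 1: Find records where category = 'food' OR condition = 'used'
Step 2: 6 records match, summing to 271
Step 3: Original sum: 413
Step 4: Remaining sum = 413 - 271 = 142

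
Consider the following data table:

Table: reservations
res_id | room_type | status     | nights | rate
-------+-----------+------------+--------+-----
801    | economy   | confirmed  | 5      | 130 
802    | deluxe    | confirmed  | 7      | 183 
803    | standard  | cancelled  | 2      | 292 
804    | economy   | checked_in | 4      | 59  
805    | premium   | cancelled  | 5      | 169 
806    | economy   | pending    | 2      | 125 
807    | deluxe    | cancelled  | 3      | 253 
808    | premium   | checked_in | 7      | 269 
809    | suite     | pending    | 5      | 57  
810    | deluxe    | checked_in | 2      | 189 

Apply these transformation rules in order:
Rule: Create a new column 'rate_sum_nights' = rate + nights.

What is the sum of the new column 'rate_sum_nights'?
1768

Step 1: For each record, compute rate + nights
Example calculations:
  130 + 5 = 135
  183 + 7 = 190
  292 + 2 = 294
  ...
Step 2: Sum all derived values
Step 3: Total = 1768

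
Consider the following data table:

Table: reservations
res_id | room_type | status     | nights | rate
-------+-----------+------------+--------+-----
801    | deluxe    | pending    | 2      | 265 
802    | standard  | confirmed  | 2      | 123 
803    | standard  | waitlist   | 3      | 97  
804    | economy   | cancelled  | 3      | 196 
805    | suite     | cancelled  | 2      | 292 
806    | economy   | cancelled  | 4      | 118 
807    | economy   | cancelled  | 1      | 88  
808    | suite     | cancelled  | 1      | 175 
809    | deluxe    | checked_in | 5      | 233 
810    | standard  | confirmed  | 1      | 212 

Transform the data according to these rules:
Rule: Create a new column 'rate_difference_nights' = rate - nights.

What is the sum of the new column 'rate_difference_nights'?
1775

Step 1: For each record, compute rate - nights
Example calculations:
  265 - 2 = 263
  123 - 2 = 121
  97 - 3 = 94
  ...
Step 2: Sum all derived values
Step 3: Total = 1775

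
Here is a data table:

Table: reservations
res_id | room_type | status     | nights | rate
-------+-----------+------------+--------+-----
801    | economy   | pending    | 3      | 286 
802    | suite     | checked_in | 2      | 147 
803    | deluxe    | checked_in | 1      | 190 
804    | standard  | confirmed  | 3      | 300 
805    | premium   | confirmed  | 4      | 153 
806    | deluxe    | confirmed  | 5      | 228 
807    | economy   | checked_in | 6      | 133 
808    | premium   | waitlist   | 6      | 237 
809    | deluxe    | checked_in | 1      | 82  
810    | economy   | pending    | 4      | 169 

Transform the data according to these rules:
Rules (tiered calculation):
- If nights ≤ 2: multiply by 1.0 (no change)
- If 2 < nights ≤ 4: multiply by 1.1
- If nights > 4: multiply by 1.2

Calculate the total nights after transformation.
39.8

Step 1: Tier 1 (nights ≤ 2): 3 records, sum = 4 × 1.0 = 4.0
Step 2: Tier 2 (2 < nights ≤ 4): 4 records, sum = 14 × 1.1 = 15.4
Step 3: Tier 3 (nights > 4): 3 records, sum = 17 × 1.2 = 20.4
Step 4: Final sum = 4.0 + 15.4 + 20.4 = 39.8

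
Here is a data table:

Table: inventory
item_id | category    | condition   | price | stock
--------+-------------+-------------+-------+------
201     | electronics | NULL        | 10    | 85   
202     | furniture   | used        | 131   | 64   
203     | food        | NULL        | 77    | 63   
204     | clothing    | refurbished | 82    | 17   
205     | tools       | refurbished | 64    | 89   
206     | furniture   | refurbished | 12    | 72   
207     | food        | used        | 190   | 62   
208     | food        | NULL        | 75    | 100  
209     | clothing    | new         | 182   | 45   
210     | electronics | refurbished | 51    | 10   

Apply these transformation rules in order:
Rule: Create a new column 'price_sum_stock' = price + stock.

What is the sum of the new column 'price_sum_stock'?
1481

Step 1: For each record, compute price + stock
Example calculations:
  10 + 85 = 95
  131 + 64 = 195
  77 + 63 = 140
  ...
Step 2: Sum all derived values
Step 3: Total = 1481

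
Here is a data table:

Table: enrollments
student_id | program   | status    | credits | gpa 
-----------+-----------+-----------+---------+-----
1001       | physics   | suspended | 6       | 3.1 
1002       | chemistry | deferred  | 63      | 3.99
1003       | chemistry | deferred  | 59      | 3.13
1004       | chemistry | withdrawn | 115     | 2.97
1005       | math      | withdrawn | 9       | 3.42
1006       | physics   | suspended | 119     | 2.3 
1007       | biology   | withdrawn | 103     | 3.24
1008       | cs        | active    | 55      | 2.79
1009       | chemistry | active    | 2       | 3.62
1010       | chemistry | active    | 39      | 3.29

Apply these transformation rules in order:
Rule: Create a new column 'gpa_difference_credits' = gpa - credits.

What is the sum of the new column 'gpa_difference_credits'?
-538.15

Step 1: For each record, compute gpa - credits
Example calculations:
  3.1 - 6 = -2.9
  3.99 - 63 = -59.01
  3.13 - 59 = -55.87
  ...
Step 2: Sum all derived values
Step 3: Total = -538.15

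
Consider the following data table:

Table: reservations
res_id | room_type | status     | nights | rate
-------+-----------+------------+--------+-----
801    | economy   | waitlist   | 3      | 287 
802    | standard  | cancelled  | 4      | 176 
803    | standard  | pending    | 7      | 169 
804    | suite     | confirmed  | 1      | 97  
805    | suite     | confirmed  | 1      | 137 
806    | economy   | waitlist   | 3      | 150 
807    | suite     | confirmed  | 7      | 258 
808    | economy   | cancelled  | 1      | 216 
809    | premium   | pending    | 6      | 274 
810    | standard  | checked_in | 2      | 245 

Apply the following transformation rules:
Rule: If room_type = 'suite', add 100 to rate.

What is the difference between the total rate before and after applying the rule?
300

Step 1: Original sum of rate = 2009
Step 2: 3 records have room_type = 'suite'
Step 3: Each affected record changes by 100
Step 4: Total change = 3 × 100 = 300
Step 5: New sum = 2009 + 300 = 2309
Step 6: Difference = |2309 - 2009| = 300
        (Sum increased by 300)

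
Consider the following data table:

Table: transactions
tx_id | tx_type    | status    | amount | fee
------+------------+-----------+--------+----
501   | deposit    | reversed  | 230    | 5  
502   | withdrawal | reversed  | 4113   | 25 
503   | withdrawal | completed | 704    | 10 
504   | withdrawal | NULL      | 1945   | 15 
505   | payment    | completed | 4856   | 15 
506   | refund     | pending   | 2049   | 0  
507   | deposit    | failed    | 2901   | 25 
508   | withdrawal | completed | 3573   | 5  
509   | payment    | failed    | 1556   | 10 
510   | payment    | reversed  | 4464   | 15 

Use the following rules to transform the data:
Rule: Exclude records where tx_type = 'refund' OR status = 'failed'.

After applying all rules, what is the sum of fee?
90

Step 1: Find records where tx_type = 'refund' OR status = 'failed'
Step 2: 3 records match, summing to 35
Step 3: Original sum: 125
Step 4: Remaining sum = 125 - 35 = 90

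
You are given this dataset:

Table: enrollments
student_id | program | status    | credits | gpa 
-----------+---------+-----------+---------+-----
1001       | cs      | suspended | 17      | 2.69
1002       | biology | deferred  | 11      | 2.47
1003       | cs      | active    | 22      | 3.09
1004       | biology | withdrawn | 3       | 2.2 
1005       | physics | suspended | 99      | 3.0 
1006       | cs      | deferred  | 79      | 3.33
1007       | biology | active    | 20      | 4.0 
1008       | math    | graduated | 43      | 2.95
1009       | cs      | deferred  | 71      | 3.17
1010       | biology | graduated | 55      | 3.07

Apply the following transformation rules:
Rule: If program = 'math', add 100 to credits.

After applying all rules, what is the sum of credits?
520

Step 1: Count records where program = 'math': 1
Step 2: Total bonus added: 1 × 100 = 100
Step 3: Original sum of credits: 420
Step 4: Final sum = 420 + 100 = 520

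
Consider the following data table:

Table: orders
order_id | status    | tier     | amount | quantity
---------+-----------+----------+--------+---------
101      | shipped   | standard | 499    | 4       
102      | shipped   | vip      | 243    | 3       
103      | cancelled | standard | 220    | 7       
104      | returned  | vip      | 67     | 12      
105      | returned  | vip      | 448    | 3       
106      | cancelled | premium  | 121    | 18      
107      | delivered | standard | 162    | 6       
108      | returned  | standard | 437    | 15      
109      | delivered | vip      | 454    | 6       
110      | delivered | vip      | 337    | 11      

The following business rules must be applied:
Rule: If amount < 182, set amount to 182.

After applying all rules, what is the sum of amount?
3184

Step 1: 3 records have amount < 182
Step 2: These records originally summed to 350
Step 3: After setting to minimum: 3 × 182 = 546
Step 4: Unaffected records sum: 2638
Step 5: Final sum = 546 + 2638 = 3184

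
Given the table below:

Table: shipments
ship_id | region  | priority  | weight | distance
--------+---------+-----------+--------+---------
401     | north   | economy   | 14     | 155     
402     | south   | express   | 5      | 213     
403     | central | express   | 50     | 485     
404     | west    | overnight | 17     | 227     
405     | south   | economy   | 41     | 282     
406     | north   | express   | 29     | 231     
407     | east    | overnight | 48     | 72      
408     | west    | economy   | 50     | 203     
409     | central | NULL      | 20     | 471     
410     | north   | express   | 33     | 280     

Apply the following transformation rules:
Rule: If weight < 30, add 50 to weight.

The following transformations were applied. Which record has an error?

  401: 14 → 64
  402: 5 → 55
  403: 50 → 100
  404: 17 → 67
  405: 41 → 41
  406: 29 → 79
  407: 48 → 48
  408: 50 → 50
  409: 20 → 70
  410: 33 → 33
Record 403 has an error. The correct transformed value should be 50, not 100.

Step 1: Check each record against the rule
Step 2: Record 403 has weight = 50
Step 3: Since 50 >= 30, the bonus should not have been applied
Step 4: Correct value = 50, but claimed value = 100
Conclusion: Record 403 has the error.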